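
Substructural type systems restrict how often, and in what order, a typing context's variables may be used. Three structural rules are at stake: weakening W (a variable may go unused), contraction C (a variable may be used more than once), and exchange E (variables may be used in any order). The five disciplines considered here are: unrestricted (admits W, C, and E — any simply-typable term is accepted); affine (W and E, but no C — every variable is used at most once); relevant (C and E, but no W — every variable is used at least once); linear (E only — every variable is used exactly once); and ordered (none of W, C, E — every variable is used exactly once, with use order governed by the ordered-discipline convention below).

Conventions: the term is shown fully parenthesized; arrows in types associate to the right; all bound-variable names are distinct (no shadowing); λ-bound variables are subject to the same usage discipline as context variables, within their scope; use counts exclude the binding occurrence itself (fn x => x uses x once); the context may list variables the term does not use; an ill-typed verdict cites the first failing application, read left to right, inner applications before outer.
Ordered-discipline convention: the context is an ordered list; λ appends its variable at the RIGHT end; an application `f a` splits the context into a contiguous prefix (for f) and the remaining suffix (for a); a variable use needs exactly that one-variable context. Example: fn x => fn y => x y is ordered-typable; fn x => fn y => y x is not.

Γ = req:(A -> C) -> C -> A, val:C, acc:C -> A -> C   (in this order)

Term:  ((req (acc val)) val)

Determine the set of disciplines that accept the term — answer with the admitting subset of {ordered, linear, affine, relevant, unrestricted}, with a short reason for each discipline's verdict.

admitting disciplines: relevant, unrestricted
usage: req ×1; val ×2; acc ×1
uses in reading order: req, acc, val, val
typing: the term checks, with type A
ordered: ✗, needs contraction — val ×2
linear: ✗, needs contraction — val ×2
affine: ✗, needs contraction — val ×2
relevant: ✓, req, val, acc: all used, weakening unneeded
unrestricted: ✓, type-checks (A) and nothing is barred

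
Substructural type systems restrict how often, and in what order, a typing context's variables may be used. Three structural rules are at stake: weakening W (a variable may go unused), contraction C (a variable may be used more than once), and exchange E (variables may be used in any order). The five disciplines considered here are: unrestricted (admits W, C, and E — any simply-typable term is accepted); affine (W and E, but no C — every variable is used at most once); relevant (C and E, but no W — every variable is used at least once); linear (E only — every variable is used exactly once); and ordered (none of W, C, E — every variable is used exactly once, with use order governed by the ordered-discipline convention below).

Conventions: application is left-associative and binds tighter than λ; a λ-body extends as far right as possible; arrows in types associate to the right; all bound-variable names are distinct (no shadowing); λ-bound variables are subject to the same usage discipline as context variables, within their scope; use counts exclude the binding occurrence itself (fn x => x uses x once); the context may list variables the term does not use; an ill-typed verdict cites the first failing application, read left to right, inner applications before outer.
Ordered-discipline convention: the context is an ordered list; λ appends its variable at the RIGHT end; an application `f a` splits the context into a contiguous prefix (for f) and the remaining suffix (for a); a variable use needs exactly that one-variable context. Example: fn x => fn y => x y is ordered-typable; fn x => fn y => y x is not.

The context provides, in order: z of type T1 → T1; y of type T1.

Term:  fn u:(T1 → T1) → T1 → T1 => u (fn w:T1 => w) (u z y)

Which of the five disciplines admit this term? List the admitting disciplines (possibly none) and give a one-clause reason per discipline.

admitting disciplines: relevant, unrestricted
counts: z: 1×, y: 1×, u (λ-bound): 2×, w (λ-bound): 1×
use order (left to right): u, w, u, z, y
typing: well-typed — term : ((T1 → T1) → T1 → T1) → T1
ordered: ✗, uses contraction: u ×2
linear: ✗, uses contraction: u ×2
affine: ✗, uses contraction: u ×2
relevant: ✓, none of z, y, u, w goes unused
unrestricted: ✓, typability at ((T1 → T1) → T1 → T1) → T1 is all that's needed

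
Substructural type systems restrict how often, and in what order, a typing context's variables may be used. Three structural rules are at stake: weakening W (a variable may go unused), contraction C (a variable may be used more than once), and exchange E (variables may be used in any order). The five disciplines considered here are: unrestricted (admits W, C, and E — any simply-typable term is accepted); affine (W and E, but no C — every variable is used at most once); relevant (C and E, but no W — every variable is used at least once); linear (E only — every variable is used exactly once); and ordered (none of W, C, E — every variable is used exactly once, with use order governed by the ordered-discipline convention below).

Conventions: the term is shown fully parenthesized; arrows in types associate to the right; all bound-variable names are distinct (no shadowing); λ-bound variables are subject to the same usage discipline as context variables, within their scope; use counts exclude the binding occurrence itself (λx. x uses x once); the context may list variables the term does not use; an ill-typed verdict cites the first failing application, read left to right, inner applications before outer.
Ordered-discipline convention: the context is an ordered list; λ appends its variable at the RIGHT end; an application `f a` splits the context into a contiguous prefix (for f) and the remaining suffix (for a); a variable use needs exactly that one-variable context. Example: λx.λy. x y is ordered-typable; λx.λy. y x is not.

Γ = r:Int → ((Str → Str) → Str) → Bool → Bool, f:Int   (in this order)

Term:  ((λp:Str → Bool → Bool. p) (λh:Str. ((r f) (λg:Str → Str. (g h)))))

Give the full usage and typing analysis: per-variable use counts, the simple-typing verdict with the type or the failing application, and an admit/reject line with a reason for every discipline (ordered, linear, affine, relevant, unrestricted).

variable uses: r: 1×, f: 1×, p [bound]: 1×, h [bound]: 1×, g [bound]: 1×
left-to-right use order: p, r, f, g, h
typing: ✓ — Str → Bool → Bool
ordered ✗ (no contiguous prefix/suffix split fits p, r, f, g, h)
linear ✓ (each of r, f, p, h, g used exactly once)
affine ✓ (at most one use each (r, f, p, h, g))
relevant ✓ (none of r, f, p, h, g goes unused)
unrestricted ✓ (simply typable at Str → Bool → Bool; W, C, E all held)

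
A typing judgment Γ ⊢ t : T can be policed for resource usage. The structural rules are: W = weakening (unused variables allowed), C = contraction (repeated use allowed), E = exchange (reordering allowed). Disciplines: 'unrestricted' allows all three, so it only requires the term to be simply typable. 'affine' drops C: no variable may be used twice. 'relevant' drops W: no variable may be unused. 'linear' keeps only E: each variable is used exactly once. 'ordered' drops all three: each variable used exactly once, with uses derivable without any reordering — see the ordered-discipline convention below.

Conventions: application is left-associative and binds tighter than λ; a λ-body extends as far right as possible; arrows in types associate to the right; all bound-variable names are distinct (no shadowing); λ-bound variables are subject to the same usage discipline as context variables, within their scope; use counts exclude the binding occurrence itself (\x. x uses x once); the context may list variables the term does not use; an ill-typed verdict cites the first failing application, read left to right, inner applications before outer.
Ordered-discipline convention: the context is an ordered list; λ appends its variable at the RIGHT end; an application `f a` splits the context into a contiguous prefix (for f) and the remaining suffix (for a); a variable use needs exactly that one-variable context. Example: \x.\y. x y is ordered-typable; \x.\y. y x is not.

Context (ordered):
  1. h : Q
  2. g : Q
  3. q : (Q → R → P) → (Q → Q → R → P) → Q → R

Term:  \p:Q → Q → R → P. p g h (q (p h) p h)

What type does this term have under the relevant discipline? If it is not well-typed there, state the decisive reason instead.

term : (Q → Q → R → P) → P
variable uses: h: 3×, g: 1×, q: 1×, p (bound): 3×
use order (left to right): p, g, h, q, p, h, p, h
typing: well-typed — term : (Q → Q → R → P) → P
all disciplines: ordered ✗, linear ✗, affine ✗, relevant ✓, unrestricted ✓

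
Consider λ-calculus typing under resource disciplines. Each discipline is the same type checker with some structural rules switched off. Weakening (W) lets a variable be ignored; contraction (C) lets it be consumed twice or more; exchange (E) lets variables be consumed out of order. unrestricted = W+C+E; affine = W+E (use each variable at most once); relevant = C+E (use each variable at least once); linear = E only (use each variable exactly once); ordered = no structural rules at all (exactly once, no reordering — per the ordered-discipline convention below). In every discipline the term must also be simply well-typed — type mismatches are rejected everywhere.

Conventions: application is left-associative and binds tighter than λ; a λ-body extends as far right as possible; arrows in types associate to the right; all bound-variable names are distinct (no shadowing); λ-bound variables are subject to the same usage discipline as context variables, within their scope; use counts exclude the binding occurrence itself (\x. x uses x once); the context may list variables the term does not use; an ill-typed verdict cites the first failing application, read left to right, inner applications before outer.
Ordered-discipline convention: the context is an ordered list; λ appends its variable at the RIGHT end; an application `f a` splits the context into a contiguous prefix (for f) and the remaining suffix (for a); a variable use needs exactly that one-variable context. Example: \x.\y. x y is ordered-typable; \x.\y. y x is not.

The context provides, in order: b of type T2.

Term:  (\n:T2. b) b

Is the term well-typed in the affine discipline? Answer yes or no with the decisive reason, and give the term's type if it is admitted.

no — needs contraction — b ×2
variable uses: b=2; n (bound)=0
uses in reading order: b, b
typing: well-typed — term : T2
per-discipline verdicts: ordered ✗, linear ✗, affine ✗, relevant ✗, unrestricted ✓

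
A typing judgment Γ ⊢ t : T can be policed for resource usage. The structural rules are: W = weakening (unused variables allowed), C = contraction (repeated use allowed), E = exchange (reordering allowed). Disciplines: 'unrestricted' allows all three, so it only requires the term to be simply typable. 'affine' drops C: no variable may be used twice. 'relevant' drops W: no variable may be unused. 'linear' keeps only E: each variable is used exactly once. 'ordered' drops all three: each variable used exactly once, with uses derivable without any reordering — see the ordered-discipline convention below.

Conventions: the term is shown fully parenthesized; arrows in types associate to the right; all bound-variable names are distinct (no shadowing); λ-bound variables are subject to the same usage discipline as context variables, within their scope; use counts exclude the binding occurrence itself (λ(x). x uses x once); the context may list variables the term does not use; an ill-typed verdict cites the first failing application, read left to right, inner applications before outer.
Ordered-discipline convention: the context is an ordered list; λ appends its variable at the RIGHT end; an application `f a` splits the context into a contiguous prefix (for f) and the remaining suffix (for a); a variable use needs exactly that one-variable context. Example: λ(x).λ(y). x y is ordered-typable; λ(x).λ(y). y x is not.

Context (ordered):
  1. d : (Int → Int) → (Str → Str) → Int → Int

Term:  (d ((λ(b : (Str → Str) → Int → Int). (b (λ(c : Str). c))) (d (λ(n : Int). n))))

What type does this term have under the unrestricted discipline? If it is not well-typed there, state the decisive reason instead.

term : (Str → Str) → Int → Int
use counts: d=2; b [bound]=1; c [bound]=1; n [bound]=1
left-to-right use order: d, b, c, d, n
typing: well-typed at (Str → Str) → Int → Int
all disciplines: ordered ✗ | linear ✗ | affine ✗ | relevant ✓ | unrestricted ✓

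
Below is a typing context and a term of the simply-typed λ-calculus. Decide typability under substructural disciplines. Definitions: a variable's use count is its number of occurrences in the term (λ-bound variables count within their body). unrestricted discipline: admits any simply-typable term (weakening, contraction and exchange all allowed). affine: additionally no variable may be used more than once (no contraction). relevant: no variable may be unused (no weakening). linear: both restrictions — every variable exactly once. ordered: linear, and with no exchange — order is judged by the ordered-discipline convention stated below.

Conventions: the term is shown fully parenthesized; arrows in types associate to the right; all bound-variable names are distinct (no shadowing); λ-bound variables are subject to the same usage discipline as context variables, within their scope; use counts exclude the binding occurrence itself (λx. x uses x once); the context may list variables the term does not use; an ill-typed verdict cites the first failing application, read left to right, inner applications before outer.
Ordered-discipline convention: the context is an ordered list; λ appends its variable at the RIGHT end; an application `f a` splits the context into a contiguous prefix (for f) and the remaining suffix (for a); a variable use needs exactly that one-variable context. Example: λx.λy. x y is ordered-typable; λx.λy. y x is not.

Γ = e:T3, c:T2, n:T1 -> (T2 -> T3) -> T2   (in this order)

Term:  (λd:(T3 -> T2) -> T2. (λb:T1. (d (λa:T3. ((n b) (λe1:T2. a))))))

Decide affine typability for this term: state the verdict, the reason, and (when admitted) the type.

yes — no duplicate uses among e, c, n, d, b, a, e1; term : ((T3 -> T2) -> T2) -> T1 -> T2
counts: e: 0; c: 0; n: 1; d (λ-bound): 1; b (λ-bound): 1; a (λ-bound): 1; e1 (λ-bound): 0
order of uses: d, n, b, a
typing: the term checks, with type ((T3 -> T2) -> T2) -> T1 -> T2
all disciplines: ordered ✗ | linear ✗ | affine ✓ | relevant ✗ | unrestricted ✓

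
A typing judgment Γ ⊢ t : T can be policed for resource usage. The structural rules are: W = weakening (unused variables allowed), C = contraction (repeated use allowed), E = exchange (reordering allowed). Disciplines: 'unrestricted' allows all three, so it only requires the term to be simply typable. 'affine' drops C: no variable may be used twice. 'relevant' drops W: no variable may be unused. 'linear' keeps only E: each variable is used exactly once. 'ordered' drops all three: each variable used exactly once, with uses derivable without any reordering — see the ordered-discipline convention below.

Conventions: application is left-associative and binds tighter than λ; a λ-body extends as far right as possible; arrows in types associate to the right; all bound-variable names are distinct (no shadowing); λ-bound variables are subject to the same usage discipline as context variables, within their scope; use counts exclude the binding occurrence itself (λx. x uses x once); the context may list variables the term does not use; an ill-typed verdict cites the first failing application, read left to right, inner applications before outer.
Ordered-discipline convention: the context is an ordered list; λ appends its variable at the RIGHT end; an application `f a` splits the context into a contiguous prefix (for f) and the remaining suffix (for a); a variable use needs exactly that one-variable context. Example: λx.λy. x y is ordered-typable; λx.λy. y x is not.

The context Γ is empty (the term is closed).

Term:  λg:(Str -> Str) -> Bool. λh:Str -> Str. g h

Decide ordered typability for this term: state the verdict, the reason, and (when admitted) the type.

yes — g, h: once each, no exchange needed; term : ((Str -> Str) -> Bool) -> (Str -> Str) -> Bool
variable uses: g (λ-bound) ×1, h (λ-bound) ×1
order of uses: g, h
typing: the term checks, with type ((Str -> Str) -> Bool) -> (Str -> Str) -> Bool
per-discipline verdicts: ordered ✓ | linear ✓ | affine ✓ | relevant ✓ | unrestricted ✓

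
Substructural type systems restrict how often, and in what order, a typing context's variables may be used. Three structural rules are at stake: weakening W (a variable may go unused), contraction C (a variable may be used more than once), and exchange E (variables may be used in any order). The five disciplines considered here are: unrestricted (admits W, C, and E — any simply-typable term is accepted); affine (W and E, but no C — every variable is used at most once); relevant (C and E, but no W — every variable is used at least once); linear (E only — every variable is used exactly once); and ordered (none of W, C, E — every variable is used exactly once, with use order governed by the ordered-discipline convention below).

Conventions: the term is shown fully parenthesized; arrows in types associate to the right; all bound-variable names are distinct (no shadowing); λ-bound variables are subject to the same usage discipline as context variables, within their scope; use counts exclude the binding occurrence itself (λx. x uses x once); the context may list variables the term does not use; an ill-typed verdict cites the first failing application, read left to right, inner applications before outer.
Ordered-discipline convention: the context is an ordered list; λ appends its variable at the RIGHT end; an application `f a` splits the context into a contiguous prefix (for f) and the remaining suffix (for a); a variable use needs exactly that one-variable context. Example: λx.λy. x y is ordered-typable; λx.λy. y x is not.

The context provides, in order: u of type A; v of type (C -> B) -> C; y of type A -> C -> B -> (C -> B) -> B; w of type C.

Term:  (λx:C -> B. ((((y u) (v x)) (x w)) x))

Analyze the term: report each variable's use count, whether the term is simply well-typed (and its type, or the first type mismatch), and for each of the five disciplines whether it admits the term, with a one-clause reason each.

variable uses: u: 1×, v: 1×, y: 1×, w: 1×, x [bound]: 3×
left-to-right use order: y, u, v, x, x, w, x
typing: well-typed — term : (C -> B) -> B
ordered ✗ (uses contraction: x ×3)
linear ✗ (uses contraction: x ×3)
affine ✗ (uses contraction: x ×3)
relevant ✓ (every one of u, v, y, w, x appears)
unrestricted ✓ (typability at (C -> B) -> B is all that's needed)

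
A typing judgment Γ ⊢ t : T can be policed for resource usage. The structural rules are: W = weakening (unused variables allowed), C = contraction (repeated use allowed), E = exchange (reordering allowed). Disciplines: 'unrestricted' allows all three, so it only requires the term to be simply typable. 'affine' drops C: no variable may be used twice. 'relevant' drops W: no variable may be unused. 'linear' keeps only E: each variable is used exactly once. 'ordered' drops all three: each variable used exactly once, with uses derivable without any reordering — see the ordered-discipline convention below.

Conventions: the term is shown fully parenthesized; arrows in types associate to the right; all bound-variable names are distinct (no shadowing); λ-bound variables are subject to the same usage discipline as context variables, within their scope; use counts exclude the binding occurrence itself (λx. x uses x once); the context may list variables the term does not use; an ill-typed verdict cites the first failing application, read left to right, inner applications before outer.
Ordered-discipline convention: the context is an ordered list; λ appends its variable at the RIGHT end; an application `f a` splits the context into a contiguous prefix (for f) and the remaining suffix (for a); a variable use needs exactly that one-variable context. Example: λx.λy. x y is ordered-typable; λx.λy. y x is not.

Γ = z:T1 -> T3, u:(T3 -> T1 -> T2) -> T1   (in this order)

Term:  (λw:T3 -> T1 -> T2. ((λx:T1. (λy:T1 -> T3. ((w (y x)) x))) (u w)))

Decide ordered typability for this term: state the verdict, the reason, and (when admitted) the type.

no — uses contraction: w ×2, x ×2; z left unused
use counts: z=0, u=1, w (bound)=2, x (bound)=2, y (bound)=1
order of uses: w, y, x, x, u, w
typing: the term checks, with type (T3 -> T1 -> T2) -> (T1 -> T3) -> T2
across the five disciplines: ordered ✗, linear ✗, affine ✗, relevant ✗, unrestricted ✓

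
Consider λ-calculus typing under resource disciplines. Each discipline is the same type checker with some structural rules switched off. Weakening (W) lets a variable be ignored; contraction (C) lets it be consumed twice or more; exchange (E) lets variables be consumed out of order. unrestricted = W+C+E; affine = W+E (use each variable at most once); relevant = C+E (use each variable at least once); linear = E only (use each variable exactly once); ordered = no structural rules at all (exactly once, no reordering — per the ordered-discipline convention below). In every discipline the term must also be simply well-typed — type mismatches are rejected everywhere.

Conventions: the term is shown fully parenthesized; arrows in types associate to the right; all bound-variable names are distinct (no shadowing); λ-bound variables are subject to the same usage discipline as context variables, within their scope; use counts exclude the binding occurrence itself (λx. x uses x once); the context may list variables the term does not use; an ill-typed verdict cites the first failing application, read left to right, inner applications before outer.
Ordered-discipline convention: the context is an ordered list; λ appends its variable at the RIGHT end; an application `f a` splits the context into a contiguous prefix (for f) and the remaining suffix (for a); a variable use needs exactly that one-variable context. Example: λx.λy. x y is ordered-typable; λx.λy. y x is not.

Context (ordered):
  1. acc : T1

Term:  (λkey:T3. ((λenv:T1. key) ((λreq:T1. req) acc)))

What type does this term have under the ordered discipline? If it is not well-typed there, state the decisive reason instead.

not well-typed under ordered — env never used (weakening)
use counts: acc: 1; key (λ-bound): 1; env (λ-bound): 0; req (λ-bound): 1
use order (left to right): key, req, acc
typing: well-typed — term : T3 -> T3
summary: ordered ✗; linear ✗; affine ✓; relevant ✗; unrestricted ✓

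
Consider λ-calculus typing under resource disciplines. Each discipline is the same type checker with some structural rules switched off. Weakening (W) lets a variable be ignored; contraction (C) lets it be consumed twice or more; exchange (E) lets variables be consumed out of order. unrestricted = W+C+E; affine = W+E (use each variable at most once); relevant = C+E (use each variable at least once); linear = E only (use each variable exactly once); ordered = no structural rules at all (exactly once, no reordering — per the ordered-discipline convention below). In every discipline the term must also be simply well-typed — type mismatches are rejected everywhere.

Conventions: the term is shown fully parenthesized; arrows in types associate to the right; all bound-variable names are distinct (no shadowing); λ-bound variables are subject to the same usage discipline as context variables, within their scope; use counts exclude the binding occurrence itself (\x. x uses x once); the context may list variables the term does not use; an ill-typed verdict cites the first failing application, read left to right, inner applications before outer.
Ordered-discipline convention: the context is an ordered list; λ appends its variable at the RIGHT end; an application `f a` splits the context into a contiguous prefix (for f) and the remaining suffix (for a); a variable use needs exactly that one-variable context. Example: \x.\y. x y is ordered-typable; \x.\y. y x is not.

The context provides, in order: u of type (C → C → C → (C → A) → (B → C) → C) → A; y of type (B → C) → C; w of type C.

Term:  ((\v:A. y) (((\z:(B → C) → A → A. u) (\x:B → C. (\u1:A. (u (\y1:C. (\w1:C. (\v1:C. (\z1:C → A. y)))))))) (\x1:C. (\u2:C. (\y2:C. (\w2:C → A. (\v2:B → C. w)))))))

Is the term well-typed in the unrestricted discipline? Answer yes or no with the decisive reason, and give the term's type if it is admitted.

yes — well-typed at (B → C) → C; no restrictions here; term : (B → C) → C
usage: u: 2, y: 2, w: 1, v (λ-bound): 0, z (λ-bound): 0, x (λ-bound): 0, u1 (λ-bound): 0, y1 (λ-bound): 0, w1 (λ-bound): 0, v1 (λ-bound): 0, z1 (λ-bound): 0, x1 (λ-bound): 0, u2 (λ-bound): 0, y2 (λ-bound): 0, w2 (λ-bound): 0, v2 (λ-bound): 0
left-to-right use order: y, u, u, y, w
typing: well-typed — term : (B → C) → C
per-discipline verdicts: ordered ✗, linear ✗, affine ✗, relevant ✗, unrestricted ✓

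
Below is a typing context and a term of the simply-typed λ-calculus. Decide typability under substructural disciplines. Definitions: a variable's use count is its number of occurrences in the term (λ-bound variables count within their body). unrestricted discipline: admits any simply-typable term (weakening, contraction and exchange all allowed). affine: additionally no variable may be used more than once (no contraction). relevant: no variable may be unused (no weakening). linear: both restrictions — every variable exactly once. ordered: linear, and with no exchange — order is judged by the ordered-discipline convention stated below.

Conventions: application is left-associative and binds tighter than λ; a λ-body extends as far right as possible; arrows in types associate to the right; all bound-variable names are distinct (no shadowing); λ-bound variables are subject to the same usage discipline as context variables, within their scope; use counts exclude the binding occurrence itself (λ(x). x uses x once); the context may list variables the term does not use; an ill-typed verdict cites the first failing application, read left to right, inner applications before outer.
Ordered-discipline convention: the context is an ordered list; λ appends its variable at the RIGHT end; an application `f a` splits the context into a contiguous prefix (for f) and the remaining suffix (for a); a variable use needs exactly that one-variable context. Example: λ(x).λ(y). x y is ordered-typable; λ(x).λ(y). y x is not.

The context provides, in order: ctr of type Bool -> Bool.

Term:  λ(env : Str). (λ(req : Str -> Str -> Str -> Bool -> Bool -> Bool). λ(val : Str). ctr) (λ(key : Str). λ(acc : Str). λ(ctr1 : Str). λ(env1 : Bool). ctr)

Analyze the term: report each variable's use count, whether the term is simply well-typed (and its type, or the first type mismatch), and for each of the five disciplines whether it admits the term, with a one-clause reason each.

counts: ctr: 2×, env (bound): 0×, req (bound): 0×, val (bound): 0×, key (bound): 0×, acc (bound): 0×, ctr1 (bound): 0×, env1 (bound): 0×
order of uses: ctr, ctr
typing: ✓ — Str -> Str -> Bool -> Bool
ordered ✗ (ctr ×2 used more than once (contraction); needs weakening: env, req, val, key, acc, ctr1, env1 unused)
linear ✗ (ctr ×2 used more than once (contraction); needs weakening: env, req, val, key, acc, ctr1, env1 unused)
affine ✗ (ctr ×2 used more than once (contraction))
relevant ✗ (needs weakening: env, req, val, key, acc, ctr1, env1 unused)
unrestricted ✓ (well-typed at Str -> Str -> Bool -> Bool; no restrictions here)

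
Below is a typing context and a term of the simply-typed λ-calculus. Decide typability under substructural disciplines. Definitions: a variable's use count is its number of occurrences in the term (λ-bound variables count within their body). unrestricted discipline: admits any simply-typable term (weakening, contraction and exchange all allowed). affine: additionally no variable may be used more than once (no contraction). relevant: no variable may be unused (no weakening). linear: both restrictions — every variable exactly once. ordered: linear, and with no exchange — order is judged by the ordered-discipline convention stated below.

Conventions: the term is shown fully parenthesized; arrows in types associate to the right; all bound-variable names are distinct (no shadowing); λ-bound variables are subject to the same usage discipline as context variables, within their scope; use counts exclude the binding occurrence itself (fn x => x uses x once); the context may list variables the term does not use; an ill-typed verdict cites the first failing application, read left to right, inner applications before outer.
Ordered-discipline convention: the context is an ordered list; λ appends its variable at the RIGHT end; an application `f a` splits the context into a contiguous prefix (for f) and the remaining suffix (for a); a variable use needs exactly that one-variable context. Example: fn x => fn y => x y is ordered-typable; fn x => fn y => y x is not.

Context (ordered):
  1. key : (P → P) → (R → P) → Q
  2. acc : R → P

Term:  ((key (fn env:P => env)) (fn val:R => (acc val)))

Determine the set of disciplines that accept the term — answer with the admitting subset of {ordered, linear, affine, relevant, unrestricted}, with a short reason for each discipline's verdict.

admitted in: ordered, linear, affine, relevant, unrestricted
usage: key: 1×; acc: 1×; env (λ-bound): 1×; val (λ-bound): 1×
use order (left to right): key, env, acc, val
typing: well-typed — term : Q
ordered ✓ (key, acc, env, val: once each, no exchange needed)
linear ✓ (each of key, acc, env, val used exactly once)
affine ✓ (at most one use each (key, acc, env, val))
relevant ✓ (key, acc, env, val: all used, weakening unneeded)
unrestricted ✓ (simply typable at Q; W, C, E all held)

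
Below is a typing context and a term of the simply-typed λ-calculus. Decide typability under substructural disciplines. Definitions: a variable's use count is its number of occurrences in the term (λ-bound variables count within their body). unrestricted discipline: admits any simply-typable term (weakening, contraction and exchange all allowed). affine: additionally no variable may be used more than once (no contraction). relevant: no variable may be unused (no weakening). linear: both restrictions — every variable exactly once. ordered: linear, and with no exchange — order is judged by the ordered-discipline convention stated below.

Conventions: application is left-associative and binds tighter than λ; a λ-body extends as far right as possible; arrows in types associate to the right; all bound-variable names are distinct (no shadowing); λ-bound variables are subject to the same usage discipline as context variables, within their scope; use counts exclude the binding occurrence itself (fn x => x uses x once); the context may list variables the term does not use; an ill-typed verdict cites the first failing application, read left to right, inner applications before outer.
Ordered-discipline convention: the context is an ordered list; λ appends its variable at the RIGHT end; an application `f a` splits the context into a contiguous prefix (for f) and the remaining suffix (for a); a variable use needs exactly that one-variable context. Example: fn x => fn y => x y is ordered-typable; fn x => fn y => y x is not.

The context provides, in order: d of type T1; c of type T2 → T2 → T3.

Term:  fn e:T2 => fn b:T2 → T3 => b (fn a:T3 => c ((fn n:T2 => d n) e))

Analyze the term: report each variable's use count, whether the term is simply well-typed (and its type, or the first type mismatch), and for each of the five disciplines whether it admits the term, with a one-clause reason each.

usage: d=1, c=1, e (bound)=1, b (bound)=1, a (bound)=0, n (bound)=1
left-to-right use order: b, c, d, n, e
typing: ill-typed: non-function type T1 applied to an argument
ordered: ✗ — a type mismatch blocks all five
linear: ✗ — the type mismatch rejects it
affine: ✗ — not simply typable
relevant: ✗ — fails simple typing
unrestricted: ✗ — a type mismatch blocks all five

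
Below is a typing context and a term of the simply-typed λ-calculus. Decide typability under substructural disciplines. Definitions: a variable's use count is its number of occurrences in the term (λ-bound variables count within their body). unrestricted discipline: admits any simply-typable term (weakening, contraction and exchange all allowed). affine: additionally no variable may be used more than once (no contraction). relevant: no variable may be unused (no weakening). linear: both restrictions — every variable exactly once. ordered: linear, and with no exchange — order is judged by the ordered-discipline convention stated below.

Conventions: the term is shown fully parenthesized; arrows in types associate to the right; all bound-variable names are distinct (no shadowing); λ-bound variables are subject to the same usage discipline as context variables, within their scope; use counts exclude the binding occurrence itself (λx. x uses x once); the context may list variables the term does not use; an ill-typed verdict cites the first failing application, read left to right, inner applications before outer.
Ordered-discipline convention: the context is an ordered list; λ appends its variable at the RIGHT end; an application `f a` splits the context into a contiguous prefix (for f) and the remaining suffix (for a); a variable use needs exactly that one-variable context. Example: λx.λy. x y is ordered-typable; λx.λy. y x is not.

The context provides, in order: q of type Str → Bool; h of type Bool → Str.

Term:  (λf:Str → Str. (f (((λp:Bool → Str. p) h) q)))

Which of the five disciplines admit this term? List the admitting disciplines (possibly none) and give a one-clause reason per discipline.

admitted by: none
counts: q ×1; h ×1; f (bound) ×1; p (bound) ×1
left-to-right use order: f, p, h, q
typing: ill-typed: argument of type Str → Bool where Bool is required
ordered ✗ (not simply typable)
linear ✗ (fails simple typing)
affine ✗ (a type mismatch blocks all five)
relevant ✗ (the type mismatch rejects it)
unrestricted ✗ (not simply typable)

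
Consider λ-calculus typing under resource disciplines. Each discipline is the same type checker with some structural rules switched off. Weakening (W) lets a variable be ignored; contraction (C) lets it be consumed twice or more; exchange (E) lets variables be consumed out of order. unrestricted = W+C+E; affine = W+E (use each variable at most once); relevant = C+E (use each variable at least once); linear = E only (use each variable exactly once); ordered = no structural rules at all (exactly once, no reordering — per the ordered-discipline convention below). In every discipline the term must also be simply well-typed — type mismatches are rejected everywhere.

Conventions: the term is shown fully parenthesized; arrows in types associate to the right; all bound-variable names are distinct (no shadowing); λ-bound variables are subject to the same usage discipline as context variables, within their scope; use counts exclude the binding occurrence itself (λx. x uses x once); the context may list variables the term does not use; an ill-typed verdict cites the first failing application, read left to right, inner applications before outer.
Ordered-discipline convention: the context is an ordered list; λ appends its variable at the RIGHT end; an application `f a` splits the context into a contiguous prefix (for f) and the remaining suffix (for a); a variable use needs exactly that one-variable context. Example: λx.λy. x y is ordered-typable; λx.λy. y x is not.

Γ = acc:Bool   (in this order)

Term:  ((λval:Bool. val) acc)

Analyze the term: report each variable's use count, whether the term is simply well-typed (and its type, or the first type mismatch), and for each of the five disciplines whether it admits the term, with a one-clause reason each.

counts: acc ×1, val (λ-bound) ×1
use order (left to right): val, acc
typing: well-typed at Bool
ordered ✓ (acc, val: once each, no exchange needed)
linear ✓ (exactly-once usage across acc, val)
affine ✓ (acc, val: no repeats, contraction unneeded)
relevant ✓ (at least one use each (acc, val))
unrestricted ✓ (typability at Bool is all that's needed)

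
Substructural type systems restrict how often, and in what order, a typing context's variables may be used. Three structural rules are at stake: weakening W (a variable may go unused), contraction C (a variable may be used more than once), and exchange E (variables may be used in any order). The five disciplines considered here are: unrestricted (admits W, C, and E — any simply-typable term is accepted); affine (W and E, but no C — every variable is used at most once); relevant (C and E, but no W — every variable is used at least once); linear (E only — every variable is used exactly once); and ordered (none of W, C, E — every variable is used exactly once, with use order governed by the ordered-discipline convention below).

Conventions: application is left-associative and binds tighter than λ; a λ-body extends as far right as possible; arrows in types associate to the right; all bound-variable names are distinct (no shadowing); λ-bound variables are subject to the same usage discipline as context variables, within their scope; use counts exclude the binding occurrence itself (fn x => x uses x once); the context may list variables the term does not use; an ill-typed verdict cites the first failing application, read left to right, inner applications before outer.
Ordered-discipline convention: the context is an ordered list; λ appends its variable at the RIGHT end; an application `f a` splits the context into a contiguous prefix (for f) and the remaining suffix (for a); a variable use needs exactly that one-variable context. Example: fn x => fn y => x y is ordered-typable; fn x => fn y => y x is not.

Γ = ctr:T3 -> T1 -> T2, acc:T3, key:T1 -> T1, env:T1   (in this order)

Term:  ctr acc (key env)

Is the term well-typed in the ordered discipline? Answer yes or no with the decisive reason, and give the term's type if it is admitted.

yes — ctr, acc, key, env: once each, no exchange needed; term : T2
usage: ctr=1, acc=1, key=1, env=1
order of uses: ctr, acc, key, env
typing: the term checks, with type T2
per-discipline verdicts: ordered ✓ | linear ✓ | affine ✓ | relevant ✓ | unrestricted ✓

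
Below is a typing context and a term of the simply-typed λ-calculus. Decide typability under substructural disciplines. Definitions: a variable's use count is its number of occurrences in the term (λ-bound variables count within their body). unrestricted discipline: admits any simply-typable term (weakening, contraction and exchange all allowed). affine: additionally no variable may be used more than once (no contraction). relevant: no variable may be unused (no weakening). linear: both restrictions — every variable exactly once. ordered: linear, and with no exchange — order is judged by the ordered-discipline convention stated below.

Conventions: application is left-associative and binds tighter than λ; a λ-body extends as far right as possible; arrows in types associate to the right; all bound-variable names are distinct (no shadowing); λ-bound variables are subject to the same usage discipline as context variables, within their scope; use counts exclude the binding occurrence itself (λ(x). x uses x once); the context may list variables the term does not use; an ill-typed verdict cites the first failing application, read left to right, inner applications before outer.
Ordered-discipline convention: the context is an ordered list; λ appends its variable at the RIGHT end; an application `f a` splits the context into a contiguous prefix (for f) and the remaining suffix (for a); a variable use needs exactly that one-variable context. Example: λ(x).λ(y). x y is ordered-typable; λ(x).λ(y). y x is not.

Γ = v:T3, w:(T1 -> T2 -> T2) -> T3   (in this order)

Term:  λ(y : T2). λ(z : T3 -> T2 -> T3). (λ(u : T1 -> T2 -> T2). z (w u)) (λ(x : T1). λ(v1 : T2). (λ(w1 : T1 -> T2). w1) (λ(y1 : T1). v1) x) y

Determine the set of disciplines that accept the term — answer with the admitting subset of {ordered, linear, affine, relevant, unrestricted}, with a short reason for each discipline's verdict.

admitted in: affine, unrestricted
counts: v: 0, w: 1, y (bound): 1, z (bound): 1, u (bound): 1, x (bound): 1, v1 (bound): 1, w1 (bound): 1, y1 (bound): 0
use order (left to right): z, w, u, w1, v1, x, y
typing: ✓ — T2 -> (T3 -> T2 -> T3) -> T3
ordered: ✗, unused: v, y1 — weakening required
linear: ✗, unused: v, y1 — weakening required
affine: ✓, no duplicate uses among v, w, y, z, u, x, v1, w1, y1
relevant: ✗, unused: v, y1 — weakening required
unrestricted: ✓, type-checks (T2 -> (T3 -> T2 -> T3) -> T3) and nothing is barred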